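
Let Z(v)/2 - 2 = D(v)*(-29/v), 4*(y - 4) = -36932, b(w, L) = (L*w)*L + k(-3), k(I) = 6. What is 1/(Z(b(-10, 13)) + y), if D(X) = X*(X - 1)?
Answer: 1/88505 ≈ 1.1299e-5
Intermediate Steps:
D(X) = X*(-1 + X)
b(w, L) = 6 + w*L² (b(w, L) = (L*w)*L + 6 = w*L² + 6 = 6 + w*L²)
y = -9229 (y = 4 + (¼)*(-36932) = 4 - 9233 = -9229)
Z(v) = 62 - 58*v (Z(v) = 4 + 2*((v*(-1 + v))*(-29/v)) = 4 + 2*(29 - 29*v) = 4 + (58 - 58*v) = 62 - 58*v)
1/(Z(b(-10, 13)) + y) = 1/((62 - 58*(6 - 10*13²)) - 9229) = 1/((62 - 58*(6 - 10*169)) - 9229) = 1/((62 - 58*(6 - 1690)) - 9229) = 1/((62 - 58*(-1684)) - 9229) = 1/((62 + 97672) - 9229) = 1/(97734 - 9229) = 1/88505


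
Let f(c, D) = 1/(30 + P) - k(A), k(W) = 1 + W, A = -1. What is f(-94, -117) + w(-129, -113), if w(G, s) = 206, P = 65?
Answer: 19571/95 ≈ 206.01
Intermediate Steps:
f(c, D) = 1/95 (f(c, D) = 1/(30 + 65) - (1 - 1) = 1/95 - 0 = 1/95 - 1*0 = 1/95 + 0 = 1/95)
f(-94, -117) + w(-129, -113) = 1/95 + 206 = 19571/95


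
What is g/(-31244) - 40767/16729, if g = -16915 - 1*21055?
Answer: -319262009/261340438 ≈ -1.2216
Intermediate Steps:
g = -37970 (g = -16915 - 21055 = -37970)
g/(-31244) - 40767/16729 = -37970/(-31244) - 40767/16729 = -37970*(-1/31244) - 40767*1/16729 = 18985/15622 - 40767/16729 = -319262009/261340438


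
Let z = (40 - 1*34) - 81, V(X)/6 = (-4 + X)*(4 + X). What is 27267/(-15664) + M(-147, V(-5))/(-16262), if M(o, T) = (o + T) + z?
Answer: -220392201/127363984 ≈ -1.7304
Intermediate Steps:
V(X) = 6*(-4 + X)*(4 + X) (V(X) = 6*((-4 + X)*(4 + X)) = 6*(-4 + X)*(4 + X))
z = -75 (z = (40 - 34) - 81 = 6 - 81 = -75)
M(o, T) = -75 + T + o (M(o, T) = (o + T) - 75 = (T + o) - 75 = -75 + T + o)
27267/(-15664) + M(-147, V(-5))/(-16262) = 27267/(-15664) + (-75 + (-96 + 6*(-5)**2) - 147)/(-16262) = 27267*(-1/15664) + (-75 + (-96 + 6*25) - 147)*(-1/16262) = -27267/15664 + (-75 + (-96 + 150) - 147)*(-1/16262) = -27267/15664 + (-75 + 54 - 147)*(-1/16262) = -27267/15664 - 168*(-1/16262) = -27267/15664 + 84/8131 = -220392201/127363984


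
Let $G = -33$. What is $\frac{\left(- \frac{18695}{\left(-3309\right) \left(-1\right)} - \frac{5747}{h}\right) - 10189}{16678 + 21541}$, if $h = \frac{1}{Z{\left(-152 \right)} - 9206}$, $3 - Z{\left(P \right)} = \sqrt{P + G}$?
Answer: $\frac{174978087973}{126466671} + \frac{5747 i \sqrt{185}}{38219} \approx 1383.6 + 2.0453 i$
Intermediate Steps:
$Z{\left(P \right)} = 3 - \sqrt{-33 + P}$ ($Z{\left(P \right)} = 3 - \sqrt{P - 33} = 3 - \sqrt{-33 + P}$)
$h = \frac{1}{-9203 - i \sqrt{185}}$ ($h = \frac{1}{\left(3 - \sqrt{-33 - 152}\right) - 9206} = \frac{1}{\left(3 - \sqrt{-185}\right) - 9206} = \frac{1}{\left(3 - i \sqrt{185}\right) - 9206} = \frac{1}{-9203 - i \sqrt{185}} \approx -0.00010866 + 1.606 \cdot 10^{-7} i$)
$\frac{\left(- \frac{18695}{\left(-3309\right) \left(-1\right)} - \frac{5747}{h}\right) - 10189}{16678 + 21541} = \frac{\left(- \frac{18695}{\left(-3309\right) \left(-1\right)} - \frac{5747}{i \frac{1}{\sqrt{185} - 9203 i}}\right) - 10189}{16678 + 21541} = \frac{\left(- \frac{18695}{3309} - 5747 \left(- i \left(\sqrt{185} - 9203 i\right)\right)\right) - 10189}{38219} = \left(\left(\left(-18695\right) \frac{1}{3309} + 5747 i \left(\sqrt{185} - 9203 i\right)\right) - 10189\right) \frac{1}{38219} = \left(\left(- \frac{18695}{3309} + 5747 i \left(\sqrt{185} - 9203 i\right)\right) - 10189\right) \frac{1}{38219} = \left(- \frac{33734096}{3309} + 5747 i \left(\sqrt{185} - 9203 i\right)\right) \frac{1}{38219} = - \frac{33734096}{126466671} + \frac{5747 i \left(\sqrt{185} - 9203 i\right)}{38219}$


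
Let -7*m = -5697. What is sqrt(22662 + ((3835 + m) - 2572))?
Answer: 2*sqrt(303051)/7 ≈ 157.29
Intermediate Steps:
m = 5697/7 (m = -1/7*(-5697) = 5697/7 ≈ 813.86)
sqrt(22662 + ((3835 + m) - 2572)) = sqrt(22662 + ((3835 + 5697/7) - 2572)) = sqrt(22662 + (32542/7 - 2572)) = sqrt(22662 + 14538/7) = sqrt(173172/7) = 2*sqrt(303051)/7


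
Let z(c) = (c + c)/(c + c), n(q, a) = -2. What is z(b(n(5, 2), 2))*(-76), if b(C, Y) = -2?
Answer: -76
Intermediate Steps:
z(c) = 1 (z(c) = (2*c)/((2*c)) = (2*c)*(1/(2*c)) = 1)
z(b(n(5, 2), 2))*(-76) = 1*(-76) = -76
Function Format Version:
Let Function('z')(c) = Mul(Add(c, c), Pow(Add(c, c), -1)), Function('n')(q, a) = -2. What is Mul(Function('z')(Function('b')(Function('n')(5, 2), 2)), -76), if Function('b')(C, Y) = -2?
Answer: -76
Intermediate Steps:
Function('z')(c) = 1 (Function('z')(c) = Mul(Mul(2, c), Pow(Mul(2, c), -1)) = Mul(Mul(2, c), Mul(Rational(1, 2), Pow(c, -1))) = 1)
Mul(Function('z')(Function('b')(Function('n')(5, 2), 2)), -76) = Mul(1, -76) = -76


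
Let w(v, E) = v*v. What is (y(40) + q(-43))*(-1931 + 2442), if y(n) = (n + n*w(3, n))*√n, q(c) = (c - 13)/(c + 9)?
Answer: 14308/17 + 408800*√10 ≈ 1.2936e+6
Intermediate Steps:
w(v, E) = v²
q(c) = (-13 + c)/(9 + c)
y(n) = 10*n^(3/2) (y(n) = (n + n*3²)*√n = (n + n*9)*√n = (n + 9*n)*√n = (10*n)*√n = 10*n^(3/2))
(y(40) + q(-43))*(-1931 + 2442) = (10*40^(3/2) + (-13 - 43)/(9 - 43))*(-1931 + 2442) = (10*(80*√10) - 56/(-34))*511 = (800*√10 - 1/34*(-56))*511 = (800*√10 + 28/17)*511 = (28/17 + 800*√10)*511 = 14308/17 + 408800*√10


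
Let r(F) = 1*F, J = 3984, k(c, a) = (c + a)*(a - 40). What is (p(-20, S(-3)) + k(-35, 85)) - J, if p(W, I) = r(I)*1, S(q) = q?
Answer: -1737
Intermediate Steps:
k(c, a) = (-40 + a)*(a + c) (k(c, a) = (a + c)*(-40 + a) = (-40 + a)*(a + c))
r(F) = F
p(W, I) = I (p(W, I) = I*1 = I)
(p(-20, S(-3)) + k(-35, 85)) - J = (-3 + (85**2 - 40*85 - 40*(-35) + 85*(-35))) - 1*3984 = (-3 + (7225 - 3400 + 1400 - 2975)) - 3984 = (-3 + 2250) - 3984 = 2247 - 3984 = -1737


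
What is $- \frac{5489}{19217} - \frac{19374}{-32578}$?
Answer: $\frac{8794978}{28456883} \approx 0.30906$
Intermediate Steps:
$- \frac{5489}{19217} - \frac{19374}{-32578} = \left(-5489\right) \frac{1}{19217} - - \frac{9687}{16289} = - \frac{499}{1747} + \frac{9687}{16289} = \frac{8794978}{28456883}$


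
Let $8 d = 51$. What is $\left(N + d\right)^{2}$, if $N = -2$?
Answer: $\frac{1225}{64} \approx 19.141$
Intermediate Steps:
$d = \frac{51}{8}$ ($d = \frac{1}{8} \cdot 51 = \frac{51}{8} \approx 6.375$)
$\left(N + d\right)^{2} = \left(-2 + \frac{51}{8}\right)^{2} = \left(\frac{35}{8}\right)^{2} = \frac{1225}{64}$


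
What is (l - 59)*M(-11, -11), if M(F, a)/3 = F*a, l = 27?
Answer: -11616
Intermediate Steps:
M(F, a) = 3*F*a (M(F, a) = 3*(F*a) = 3*F*a)
(l - 59)*M(-11, -11) = (27 - 59)*(3*(-11)*(-11)) = -32*363 = -11616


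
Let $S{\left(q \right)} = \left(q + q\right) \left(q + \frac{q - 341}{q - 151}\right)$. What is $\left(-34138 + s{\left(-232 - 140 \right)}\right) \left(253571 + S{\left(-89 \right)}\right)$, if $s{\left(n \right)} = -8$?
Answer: $- \frac{18376973139}{2} \approx -9.1885 \cdot 10^{9}$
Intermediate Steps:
$S{\left(q \right)} = 2 q \left(q + \frac{-341 + q}{-151 + q}\right)$
$\left(-34138 + s{\left(-232 - 140 \right)}\right) \left(253571 + S{\left(-89 \right)}\right) = \left(-34138 - 8\right) \left(253571 + 2 \left(-89\right) \frac{1}{-151 - 89} \left(-341 + \left(-89\right)^{2} - -13350\right)\right) = - 34146 \left(253571 + 2 \left(-89\right) \frac{1}{-240} \left(-341 + 7921 + 13350\right)\right) = - 34146 \left(253571 + 2 \left(-89\right) \left(- \frac{1}{240}\right) 20930\right) = - 34146 \left(253571 + \frac{186277}{12}\right) = \left(-34146\right) \frac{3229129}{12} = - \frac{18376973139}{2}$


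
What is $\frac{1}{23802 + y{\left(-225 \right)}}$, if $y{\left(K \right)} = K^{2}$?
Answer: $\frac{1}{74427} \approx 1.3436 \cdot 10^{-5}$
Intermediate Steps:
$\frac{1}{23802 + y{\left(-225 \right)}} = \frac{1}{23802 + \left(-225\right)^{2}} = \frac{1}{23802 + 50625} = \frac{1}{74427}$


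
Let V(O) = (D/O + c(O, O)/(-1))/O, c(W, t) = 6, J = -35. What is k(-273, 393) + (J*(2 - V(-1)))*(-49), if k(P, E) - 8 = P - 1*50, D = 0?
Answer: -7175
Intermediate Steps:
V(O) = -6/O (V(O) = (0/O + 6/(-1))/O = (0 + 6*(-1))/O = (0 - 6)/O = -6/O)
k(P, E) = -42 + P (k(P, E) = 8 + (P - 1*50) = 8 + (P - 50) = 8 + (-50 + P) = -42 + P)
k(-273, 393) + (J*(2 - V(-1)))*(-49) = (-42 - 273) - 35*(2 - (-6)/(-1))*(-49) = -315 - 35*(2 - (-6)*(-1))*(-49) = -315 - 35*(2 - 1*6)*(-49) = -315 - 35*(2 - 6)*(-49) = -315 - 35*(-4)*(-49) = -315 + 140*(-49) = -315 - 6860 = -7175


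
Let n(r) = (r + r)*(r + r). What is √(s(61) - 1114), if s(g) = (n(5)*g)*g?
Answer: 11*√3066 ≈ 609.09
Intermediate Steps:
n(r) = 4*r² (n(r) = (2*r)*(2*r) = 4*r²)
s(g) = 100*g² (s(g) = ((4*5²)*g)*g = ((4*25)*g)*g = (100*g)*g = 100*g²)
√(s(61) - 1114) = √(100*61² - 1114) = √(100*3721 - 1114) = √(372100 - 1114) = √370986 = 11*√3066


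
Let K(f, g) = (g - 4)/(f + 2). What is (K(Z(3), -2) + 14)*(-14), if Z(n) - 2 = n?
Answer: -184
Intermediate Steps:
Z(n) = 2 + n
K(f, g) = (-4 + g)/(2 + f)
(K(Z(3), -2) + 14)*(-14) = ((-4 - 2)/(2 + (2 + 3)) + 14)*(-14) = (-6/(2 + 5) + 14)*(-14) = (-6/7 + 14)*(-14) = (92/7)*(-14) = -184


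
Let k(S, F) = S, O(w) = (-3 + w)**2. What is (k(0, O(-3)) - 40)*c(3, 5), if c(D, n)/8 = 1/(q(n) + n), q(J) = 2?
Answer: -320/7 ≈ -45.714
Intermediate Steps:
c(D, n) = 8/(2 + n)
(k(0, O(-3)) - 40)*c(3, 5) = (0 - 40)*(8/(2 + 5)) = -320/7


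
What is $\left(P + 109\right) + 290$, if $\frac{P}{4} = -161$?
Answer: $-245$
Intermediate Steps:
$P = -644$ ($P = 4 \left(-161\right) = -644$)
$\left(P + 109\right) + 290 = \left(-644 + 109\right) + 290 = -535 + 290 = -245$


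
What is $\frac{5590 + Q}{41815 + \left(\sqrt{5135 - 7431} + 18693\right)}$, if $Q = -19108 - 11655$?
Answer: $- \frac{54398853}{130757870} + \frac{25173 i \sqrt{574}}{1830610180} \approx -0.41603 + 0.00032945 i$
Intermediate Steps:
$Q = -30763$ ($Q = -19108 - 11655 = -30763$)
$\frac{5590 + Q}{41815 + \left(\sqrt{5135 - 7431} + 18693\right)} = \frac{5590 - 30763}{41815 + \left(\sqrt{5135 - 7431} + 18693\right)} = - \frac{25173}{41815 + \left(\sqrt{-2296} + 18693\right)} = - \frac{25173}{41815 + \left(2 i \sqrt{574} + 18693\right)} = - \frac{25173}{41815 + \left(18693 + 2 i \sqrt{574}\right)} = - \frac{25173}{60508 + 2 i \sqrt{574}}$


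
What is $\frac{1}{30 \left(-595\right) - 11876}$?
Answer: $- \frac{1}{29726} \approx -3.3641 \cdot 10^{-5}$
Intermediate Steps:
$\frac{1}{30 \left(-595\right) - 11876} = \frac{1}{-17850 - 11876} = \frac{1}{-29726} = - \frac{1}{29726}$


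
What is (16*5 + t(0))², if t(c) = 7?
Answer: 7569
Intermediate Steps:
(16*5 + t(0))² = (16*5 + 7)² = (80 + 7)² = 87² = 7569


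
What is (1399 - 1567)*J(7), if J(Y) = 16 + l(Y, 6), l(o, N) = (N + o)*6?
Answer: -15792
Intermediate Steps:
l(o, N) = 6*N + 6*o
J(Y) = 52 + 6*Y (J(Y) = 16 + (6*6 + 6*Y) = 16 + (36 + 6*Y) = 52 + 6*Y)
(1399 - 1567)*J(7) = (1399 - 1567)*(52 + 6*7) = -168*(52 + 42) = -168*94 = -15792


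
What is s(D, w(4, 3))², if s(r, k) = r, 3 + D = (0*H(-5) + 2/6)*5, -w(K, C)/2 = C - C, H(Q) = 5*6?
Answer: 16/9 ≈ 1.7778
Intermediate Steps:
H(Q) = 30
w(K, C) = 0 (w(K, C) = -2*(C - C) = -2*0 = 0)
D = -4/3 (D = -3 + (0*30 + 2/6)*5 = -3 + (0 + 2*(⅙))*5 = -3 + (0 + ⅓)*5 = -3 + (⅓)*5 = -3 + 5/3 = -4/3 ≈ -1.3333)
s(D, w(4, 3))² = (-4/3)² = 16/9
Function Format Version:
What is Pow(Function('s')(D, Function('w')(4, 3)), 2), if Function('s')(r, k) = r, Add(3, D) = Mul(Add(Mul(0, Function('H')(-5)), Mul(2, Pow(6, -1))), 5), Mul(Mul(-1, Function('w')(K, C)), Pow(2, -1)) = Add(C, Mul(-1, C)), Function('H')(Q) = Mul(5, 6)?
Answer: Rational(16, 9) ≈ 1.7778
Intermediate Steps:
Function('H')(Q) = 30
Function('w')(K, C) = 0 (Function('w')(K, C) = Mul(-2, Add(C, Mul(-1, C))) = Mul(-2, 0) = 0)
D = Rational(-4, 3) (D = Add(-3, Mul(Add(Mul(0, 30), Mul(2, Pow(6, -1))), 5)) = Add(-3, Mul(Add(0, Mul(2, Rational(1, 6))), 5)) = Add(-3, Mul(Add(0, Rational(1, 3)), 5)) = Add(-3, Mul(Rational(1, 3), 5)) = Add(-3, Rational(5, 3)) = Rational(-4, 3) ≈ -1.3333)
Pow(Function('s')(D, Function('w')(4, 3)), 2) = Pow(Rational(-4, 3), 2) = Rational(16, 9)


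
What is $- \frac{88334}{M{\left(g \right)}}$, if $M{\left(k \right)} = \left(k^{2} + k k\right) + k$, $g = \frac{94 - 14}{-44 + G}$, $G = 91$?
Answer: $- \frac{97564903}{8280} \approx -11783.0$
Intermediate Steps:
$g = \frac{80}{47}$ ($g = \frac{94 - 14}{-44 + 91} = \frac{80}{47} \approx 1.7021$)
$M{\left(k \right)} = k + 2 k^{2}$ ($M{\left(k \right)} = \left(k^{2} + k^{2}\right) + k = 2 k^{2} + k = k + 2 k^{2}$)
$- \frac{88334}{M{\left(g \right)}} = - \frac{88334}{\frac{80}{47} \left(1 + 2 \cdot \frac{80}{47}\right)} = - \frac{88334}{\frac{80}{47} \left(1 + \frac{160}{47}\right)} = - \frac{88334}{\frac{80}{47} \cdot \frac{207}{47}} = - \frac{88334}{\frac{16560}{2209}} = \left(-88334\right) \frac{2209}{16560} = - \frac{97564903}{8280}$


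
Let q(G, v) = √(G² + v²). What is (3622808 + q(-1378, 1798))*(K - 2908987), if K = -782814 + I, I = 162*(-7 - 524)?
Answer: -13686327386984 - 7555646*√1282922 ≈ -1.3695e+13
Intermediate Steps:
I = -86022 (I = 162*(-531) = -86022)
K = -868836 (K = -782814 - 86022 = -868836)
(3622808 + q(-1378, 1798))*(K - 2908987) = (3622808 + √((-1378)² + 1798²))*(-868836 - 2908987) = (3622808 + √(1898884 + 3232804))*(-3777823) = (3622808 + √5131688)*(-3777823) = (3622808 + 2*√1282922)*(-3777823) = -13686327386984 - 7555646*√1282922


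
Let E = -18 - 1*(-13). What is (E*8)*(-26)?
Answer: 1040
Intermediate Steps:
E = -5 (E = -18 + 13 = -5)
(E*8)*(-26) = -5*8*(-26) = -40*(-26) = 1040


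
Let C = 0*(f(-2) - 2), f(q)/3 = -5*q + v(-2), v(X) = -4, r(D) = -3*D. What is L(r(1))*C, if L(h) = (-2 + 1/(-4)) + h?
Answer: 0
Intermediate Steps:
f(q) = -12 - 15*q (f(q) = 3*(-5*q - 4) = 3*(-4 - 5*q) = -12 - 15*q)
L(h) = -9/4 + h (L(h) = (-2 - 1/4) + h = -9/4 + h)
C = 0 (C = 0*((-12 - 15*(-2)) - 2) = 0*((-12 + 30) - 2) = 0*(18 - 2) = 0*16 = 0)
L(r(1))*C = (-9/4 - 3*1)*0 = (-9/4 - 3)*0 = -21/4*0 = 0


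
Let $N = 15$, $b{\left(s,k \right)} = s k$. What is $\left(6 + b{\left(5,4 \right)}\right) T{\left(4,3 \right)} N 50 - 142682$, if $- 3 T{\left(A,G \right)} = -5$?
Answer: $-110182$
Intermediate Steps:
$b{\left(s,k \right)} = k s$
$T{\left(A,G \right)} = \frac{5}{3}$ ($T{\left(A,G \right)} = \left(- \frac{1}{3}\right) \left(-5\right) = \frac{5}{3}$)
$\left(6 + b{\left(5,4 \right)}\right) T{\left(4,3 \right)} N 50 - 142682 = \left(6 + 4 \cdot 5\right) \frac{5}{3} \cdot 15 \cdot 50 - 142682 = \left(6 + 20\right) \frac{5}{3} \cdot 15 \cdot 50 - 142682 = 26 \cdot \frac{5}{3} \cdot 15 \cdot 50 - 142682 = \frac{130}{3} \cdot 15 \cdot 50 - 142682 = 650 \cdot 50 - 142682 = 32500 - 142682 = -110182$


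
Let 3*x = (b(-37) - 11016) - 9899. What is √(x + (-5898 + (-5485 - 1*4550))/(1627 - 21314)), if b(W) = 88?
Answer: 5*I*√968537440974/59061 ≈ 83.316*I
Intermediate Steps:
x = -20827/3 (x = ((88 - 11016) - 9899)/3 = (-10928 - 9899)/3 = (⅓)*(-20827) = -20827/3 ≈ -6942.3)
√(x + (-5898 + (-5485 - 1*4550))/(1627 - 21314)) = √(-20827/3 + (-5898 + (-5485 - 1*4550))/(1627 - 21314)) = √(-20827/3 + (-5898 + (-5485 - 4550))/(-19687)) = √(-20827/3 + (-5898 - 10035)*(-1/19687)) = √(-20827/3 - 15933*(-1/19687)) = √(-20827/3 + 15933/19687) = √(-409973350/59061) = 5*I*√968537440974/59061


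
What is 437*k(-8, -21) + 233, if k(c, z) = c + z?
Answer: -12440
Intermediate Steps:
437*k(-8, -21) + 233 = 437*(-8 - 21) + 233 = 437*(-29) + 233 = -12673 + 233 = -12440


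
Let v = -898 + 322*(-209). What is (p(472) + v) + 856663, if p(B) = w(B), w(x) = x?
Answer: 788939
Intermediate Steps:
p(B) = B
v = -68196 (v = -898 - 67298 = -68196)
(p(472) + v) + 856663 = (472 - 68196) + 856663 = -67724 + 856663 = 788939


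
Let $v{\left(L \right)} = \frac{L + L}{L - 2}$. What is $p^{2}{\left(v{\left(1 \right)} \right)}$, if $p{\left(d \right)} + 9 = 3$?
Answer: $36$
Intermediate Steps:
$v{\left(L \right)} = \frac{2 L}{-2 + L}$
$p{\left(d \right)} = -6$ ($p{\left(d \right)} = -9 + 3 = -6$)
$p^{2}{\left(v{\left(1 \right)} \right)} = \left(-6\right)^{2} = 36$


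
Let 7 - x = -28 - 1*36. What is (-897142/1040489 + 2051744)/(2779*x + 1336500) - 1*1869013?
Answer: -2982777004803207139/1595911392601 ≈ -1.8690e+6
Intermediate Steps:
x = 71 (x = 7 - (-28 - 1*36) = 7 - (-28 - 36) = 7 - 1*(-64) = 7 + 64 = 71)
(-897142/1040489 + 2051744)/(2779*x + 1336500) - 1*1869013 = (-897142/1040489 + 2051744)/(2779*71 + 1336500) - 1*1869013 = (-897142*1/1040489 + 2051744)/(197309 + 1336500) - 1869013 = (-897142/1040489 + 2051744)/1533809 - 1869013 = (2134816165674/1040489)*(1/1533809) - 1869013 = 2134816165674/1595911392601 - 1869013 = -2982777004803207139/1595911392601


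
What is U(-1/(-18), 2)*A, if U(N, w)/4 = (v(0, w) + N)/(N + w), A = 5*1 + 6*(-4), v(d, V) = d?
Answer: -76/37 ≈ -2.0541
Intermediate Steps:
A = -19 (A = 5 - 24 = -19)
U(N, w) = 4*N/(N + w) (U(N, w) = 4*((0 + N)/(N + w)) = 4*(N/(N + w)) = 4*N/(N + w))
U(-1/(-18), 2)*A = (4*(-1/(-18))/(-1/(-18) + 2))*(-19) = (4*(-1*(-1/18))/(-1*(-1/18) + 2))*(-19) = (4*(1/18)/(1/18 + 2))*(-19) = (4*(1/18)/(37/18))*(-19) = (4*(1/18)*(18/37))*(-19) = (4/37)*(-19) = -76/37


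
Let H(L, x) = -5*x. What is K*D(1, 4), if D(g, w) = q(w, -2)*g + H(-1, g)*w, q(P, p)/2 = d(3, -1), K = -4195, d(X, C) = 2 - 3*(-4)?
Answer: -33560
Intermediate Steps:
d(X, C) = 14 (d(X, C) = 2 + 12 = 14)
q(P, p) = 28 (q(P, p) = 2*14 = 28)
D(g, w) = 28*g - 5*g*w (D(g, w) = 28*g + (-5*g)*w = 28*g - 5*g*w)
K*D(1, 4) = -4195*(28 - 5*4) = -4195*(28 - 20) = -4195*8 = -33560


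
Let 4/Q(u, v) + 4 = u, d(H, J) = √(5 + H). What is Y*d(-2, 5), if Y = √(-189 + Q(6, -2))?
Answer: I*√561 ≈ 23.685*I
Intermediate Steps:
Q(u, v) = 4/(-4 + u)
Y = I*√187 (Y = √(-189 + 4/(-4 + 6)) = √(-189 + 4/2) = √(-189 + 4*(½)) = √(-189 + 2) = √(-187) = I*√187 ≈ 13.675*I)
Y*d(-2, 5) = (I*√187)*√(5 - 2) = (I*√187)*√3 = I*√561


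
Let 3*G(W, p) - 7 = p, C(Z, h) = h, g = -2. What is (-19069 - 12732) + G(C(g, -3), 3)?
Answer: -95393/3 ≈ -31798.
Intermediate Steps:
G(W, p) = 7/3 + p/3
(-19069 - 12732) + G(C(g, -3), 3) = (-19069 - 12732) + (7/3 + (⅓)*3) = -31801 + (7/3 + 1) = -31801 + 10/3 = -95393/3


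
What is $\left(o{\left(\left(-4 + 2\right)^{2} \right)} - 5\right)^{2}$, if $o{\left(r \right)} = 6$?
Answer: $1$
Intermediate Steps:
$\left(o{\left(\left(-4 + 2\right)^{2} \right)} - 5\right)^{2} = \left(6 - 5\right)^{2} = 1^{2} = 1$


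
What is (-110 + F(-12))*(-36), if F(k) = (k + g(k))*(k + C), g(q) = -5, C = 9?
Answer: 2124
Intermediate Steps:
F(k) = (-5 + k)*(9 + k) (F(k) = (k - 5)*(k + 9) = (-5 + k)*(9 + k))
(-110 + F(-12))*(-36) = (-110 + (-45 + (-12)**2 + 4*(-12)))*(-36) = (-110 + (-45 + 144 - 48))*(-36) = (-110 + 51)*(-36) = -59*(-36) = 2124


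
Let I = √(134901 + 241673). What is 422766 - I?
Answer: 422766 - √376574 ≈ 4.2215e+5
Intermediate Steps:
I = √376574 ≈ 613.66
422766 - I = 422766 - √376574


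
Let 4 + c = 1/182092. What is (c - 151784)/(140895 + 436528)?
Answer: -27639380495/105144108916 ≈ -0.26287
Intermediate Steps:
c = -728367/182092 (c = -4 + 1/182092 = -728367/182092 ≈ -4.0000)
(c - 151784)/(140895 + 436528) = (-728367/182092 - 151784)/(140895 + 436528) = -27639380495/182092/577423 = -27639380495/182092*1/577423 = -27639380495/105144108916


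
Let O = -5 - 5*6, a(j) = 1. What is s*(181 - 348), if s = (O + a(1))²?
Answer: -193052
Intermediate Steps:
O = -35 (O = -5 - 1*30 = -5 - 30 = -35)
s = 1156 (s = (-35 + 1)² = (-34)² = 1156)
s*(181 - 348) = 1156*(181 - 348) = 1156*(-167) = -193052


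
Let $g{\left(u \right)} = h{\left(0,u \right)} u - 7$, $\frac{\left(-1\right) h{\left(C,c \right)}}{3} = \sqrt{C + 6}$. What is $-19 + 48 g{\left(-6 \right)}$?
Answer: $-355 + 864 \sqrt{6} \approx 1761.4$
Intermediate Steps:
$h{\left(C,c \right)} = - 3 \sqrt{6 + C}$ ($h{\left(C,c \right)} = - 3 \sqrt{C + 6} = - 3 \sqrt{6 + C}$)
$g{\left(u \right)} = -7 - 3 u \sqrt{6}$ ($g{\left(u \right)} = - 3 \sqrt{6 + 0} u - 7 = - 3 \sqrt{6} u - 7 = - 3 u \sqrt{6} - 7 = -7 - 3 u \sqrt{6}$)
$-19 + 48 g{\left(-6 \right)} = -19 + 48 \left(-7 - - 18 \sqrt{6}\right) = -19 + 48 \left(-7 + 18 \sqrt{6}\right) = -19 - \left(336 - 864 \sqrt{6}\right) = -355 + 864 \sqrt{6}$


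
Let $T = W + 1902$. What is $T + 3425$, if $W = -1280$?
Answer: $4047$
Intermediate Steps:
$T = 622$ ($T = -1280 + 1902 = 622$)
$T + 3425 = 622 + 3425 = 4047$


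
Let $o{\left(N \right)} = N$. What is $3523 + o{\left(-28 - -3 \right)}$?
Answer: $3498$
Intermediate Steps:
$3523 + o{\left(-28 - -3 \right)} = 3523 - 25 = 3498$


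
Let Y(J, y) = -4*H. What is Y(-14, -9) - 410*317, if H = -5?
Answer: -129950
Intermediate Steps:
Y(J, y) = 20 (Y(J, y) = -4*(-5) = 20)
Y(-14, -9) - 410*317 = 20 - 410*317 = 20 - 129970 = -129950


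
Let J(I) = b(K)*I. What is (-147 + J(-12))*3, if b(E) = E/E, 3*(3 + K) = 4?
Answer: -477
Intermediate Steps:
K = -5/3 (K = -3 + (⅓)*4 = -3 + 4/3 = -5/3 ≈ -1.6667)
b(E) = 1
J(I) = I (J(I) = 1*I = I)
(-147 + J(-12))*3 = (-147 - 12)*3 = -159*3 = -477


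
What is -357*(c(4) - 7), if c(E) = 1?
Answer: 2142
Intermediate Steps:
-357*(c(4) - 7) = -357*(1 - 7) = -357*(-6) = -119*(-18) = 2142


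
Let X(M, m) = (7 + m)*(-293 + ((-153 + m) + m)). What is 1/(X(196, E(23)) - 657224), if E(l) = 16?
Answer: -1/666746 ≈ -1.4998e-6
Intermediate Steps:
X(M, m) = (-446 + 2*m)*(7 + m) (X(M, m) = (7 + m)*(-293 + (-153 + 2*m)) = (7 + m)*(-446 + 2*m) = (-446 + 2*m)*(7 + m))
1/(X(196, E(23)) - 657224) = 1/((-3122 - 432*16 + 2*16**2) - 657224) = 1/((-3122 - 6912 + 2*256) - 657224) = 1/((-3122 - 6912 + 512) - 657224) = 1/(-9522 - 657224) = 1/(-666746) = -1/666746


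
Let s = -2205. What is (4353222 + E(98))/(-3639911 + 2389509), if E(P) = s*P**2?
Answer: 8411799/625201 ≈ 13.455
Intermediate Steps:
E(P) = -2205*P**2
(4353222 + E(98))/(-3639911 + 2389509) = (4353222 - 2205*98**2)/(-3639911 + 2389509) = (4353222 - 2205*9604)/(-1250402) = (4353222 - 21176820)*(-1/1250402) = -16823598*(-1/1250402) = 8411799/625201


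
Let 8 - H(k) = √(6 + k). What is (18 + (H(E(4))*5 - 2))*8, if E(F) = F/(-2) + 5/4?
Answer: 448 - 20*√21 ≈ 356.35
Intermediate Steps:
E(F) = 5/4 - F/2 (E(F) = F*(-½) + 5*(¼) = -F/2 + 5/4 = 5/4 - F/2)
H(k) = 8 - √(6 + k)
(18 + (H(E(4))*5 - 2))*8 = (18 + ((8 - √(6 + (5/4 - ½*4)))*5 - 2))*8 = (18 + ((8 - √(6 + (5/4 - 2)))*5 - 2))*8 = (18 + ((8 - √(6 - ¾))*5 - 2))*8 = (18 + ((8 - √(21/4))*5 - 2))*8 = (18 + ((8 - √21/2)*5 - 2))*8 = (18 + ((40 - 5*√21/2) - 2))*8 = (18 + (38 - 5*√21/2))*8 = (56 - 5*√21/2)*8 = 448 - 20*√21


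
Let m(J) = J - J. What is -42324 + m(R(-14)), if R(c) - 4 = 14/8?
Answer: -42324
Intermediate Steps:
R(c) = 23/4 (R(c) = 4 + 14/8 = 4 + 14*(1/8) = 4 + 7/4 = 23/4)
m(J) = 0
-42324 + m(R(-14)) = -42324 + 0 = -42324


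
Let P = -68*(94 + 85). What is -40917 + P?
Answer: -53089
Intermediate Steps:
P = -12172 (P = -68*179 = -12172)
-40917 + P = -40917 - 12172 = -53089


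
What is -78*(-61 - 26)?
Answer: 6786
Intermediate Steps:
-78*(-61 - 26) = -78*(-87) = 6786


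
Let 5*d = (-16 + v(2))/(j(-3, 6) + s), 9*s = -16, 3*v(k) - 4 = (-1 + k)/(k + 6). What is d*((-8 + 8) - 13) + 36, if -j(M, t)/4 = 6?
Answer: 320391/9280 ≈ 34.525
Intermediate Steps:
j(M, t) = -24 (j(M, t) = -4*6 = -24)
v(k) = 4/3 + (-1 + k)/(3*(6 + k)) (v(k) = 4/3 + ((-1 + k)/(k + 6))/3 = 4/3 + ((-1 + k)/(6 + k))/3 = 4/3 + (-1 + k)/(3*(6 + k)))
s = -16/9 (s = (⅑)*(-16) = -16/9 ≈ -1.7778)
d = 1053/9280 (d = ((-16 + (23 + 5*2)/(3*(6 + 2)))/(-24 - 16/9))/5 = ((-16 + (⅓)*(23 + 10)/8)/(-232/9))/5 = ((-16 + (⅓)*(⅛)*33)*(-9/232))/5 = ((-16 + 11/8)*(-9/232))/5 = (-117/8*(-9/232))/5 = (⅕)*(1053/1856) = 1053/9280 ≈ 0.11347)
d*((-8 + 8) - 13) + 36 = 1053*((-8 + 8) - 13)/9280 + 36 = 1053*(0 - 13)/9280 + 36 = (1053/9280)*(-13) + 36 = -13689/9280 + 36 = 320391/9280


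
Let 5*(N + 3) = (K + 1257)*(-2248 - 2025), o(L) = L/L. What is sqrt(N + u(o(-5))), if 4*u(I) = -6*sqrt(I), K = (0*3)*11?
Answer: 47*I*sqrt(48630)/10 ≈ 1036.5*I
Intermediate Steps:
o(L) = 1
K = 0 (K = 0*11 = 0)
u(I) = -3*sqrt(I)/2 (u(I) = (-6*sqrt(I))/4 = -3*sqrt(I)/2)
N = -5371176/5 (N = -3 + ((0 + 1257)*(-2248 - 2025))/5 = -3 + (1257*(-4273))/5 = -3 + (1/5)*(-5371161) = -3 - 5371161/5 = -5371176/5 ≈ -1.0742e+6)
sqrt(N + u(o(-5))) = sqrt(-5371176/5 - 3*sqrt(1)/2) = sqrt(-5371176/5 - 3/2*1) = sqrt(-5371176/5 - 3/2) = sqrt(-10742367/10) = 47*I*sqrt(48630)/10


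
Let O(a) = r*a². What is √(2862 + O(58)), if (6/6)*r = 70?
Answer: √238342 ≈ 488.20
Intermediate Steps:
r = 70
O(a) = 70*a²
√(2862 + O(58)) = √(2862 + 70*58²) = √(2862 + 70*3364) = √(2862 + 235480) = √238342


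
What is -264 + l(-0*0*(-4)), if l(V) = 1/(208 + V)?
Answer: -54911/208 ≈ -264.00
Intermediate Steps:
-264 + l(-0*0*(-4)) = -264 + 1/(208 - 0*0*(-4)) = -264 + 1/(208 - 3*0*(-4)) = -264 + 1/(208 + 0*(-4)) = -264 + 1/(208 + 0) = -264 + 1/208 = -54911/208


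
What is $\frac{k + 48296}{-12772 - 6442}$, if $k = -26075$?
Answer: $- \frac{22221}{19214} \approx -1.1565$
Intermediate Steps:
$\frac{k + 48296}{-12772 - 6442} = \frac{-26075 + 48296}{-12772 - 6442} = \frac{22221}{-19214} = 22221 \left(- \frac{1}{19214}\right) = - \frac{22221}{19214}$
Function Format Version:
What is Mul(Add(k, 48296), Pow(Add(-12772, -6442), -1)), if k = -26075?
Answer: Rational(-22221, 19214) ≈ -1.1565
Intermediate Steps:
Mul(Add(k, 48296), Pow(Add(-12772, -6442), -1)) = Mul(Add(-26075, 48296), Pow(Add(-12772, -6442), -1)) = Mul(22221, Pow(-19214, -1)) = Mul(22221, Rational(-1, 19214)) = Rational(-22221, 19214)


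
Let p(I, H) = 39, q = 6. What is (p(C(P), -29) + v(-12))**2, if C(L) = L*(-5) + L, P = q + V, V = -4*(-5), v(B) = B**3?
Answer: 2852721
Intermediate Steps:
V = 20
P = 26 (P = 6 + 20 = 26)
C(L) = -4*L (C(L) = -5*L + L = -4*L)
(p(C(P), -29) + v(-12))**2 = (39 + (-12)**3)**2 = (39 - 1728)**2 = (-1689)**2 = 2852721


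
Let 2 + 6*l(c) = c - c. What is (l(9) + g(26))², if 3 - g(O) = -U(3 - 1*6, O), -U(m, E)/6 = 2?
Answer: 784/9 ≈ 87.111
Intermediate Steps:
l(c) = -⅓ (l(c) = -⅓ + (c - c)/6 = -⅓ + (⅙)*0 = -⅓ + 0 = -⅓)
U(m, E) = -12 (U(m, E) = -6*2 = -12)
g(O) = -9 (g(O) = 3 - (-1)*(-12) = 3 - 1*12 = 3 - 12 = -9)
(l(9) + g(26))² = (-⅓ - 9)² = (-28/3)² = 784/9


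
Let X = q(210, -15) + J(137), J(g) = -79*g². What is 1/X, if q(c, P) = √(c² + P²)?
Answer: -1482751/2198550483676 - 15*√197/2198550483676 ≈ -6.7452e-7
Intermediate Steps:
q(c, P) = √(P² + c²)
X = -1482751 + 15*√197 (X = √((-15)² + 210²) - 79*137² = √(225 + 44100) - 79*18769 = √44325 - 1482751 = 15*√197 - 1482751 = -1482751 + 15*√197 ≈ -1.4825e+6)
1/X = 1/(-1482751 + 15*√197)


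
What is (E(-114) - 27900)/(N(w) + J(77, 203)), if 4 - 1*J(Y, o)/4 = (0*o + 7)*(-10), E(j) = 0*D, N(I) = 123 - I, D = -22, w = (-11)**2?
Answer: -13950/149 ≈ -93.624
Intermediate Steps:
w = 121
E(j) = 0 (E(j) = 0*(-22) = 0)
J(Y, o) = 296 (J(Y, o) = 16 - 4*(0*o + 7)*(-10) = 16 - 4*(0 + 7)*(-10) = 16 - 28*(-10) = 16 - 4*(-70) = 16 + 280 = 296)
(E(-114) - 27900)/(N(w) + J(77, 203)) = (0 - 27900)/((123 - 1*121) + 296) = -27900/((123 - 121) + 296) = -27900/(2 + 296) = -27900/298 = -27900*1/298 = -13950/149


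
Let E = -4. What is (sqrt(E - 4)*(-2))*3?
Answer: -12*I*sqrt(2) ≈ -16.971*I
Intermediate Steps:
(sqrt(E - 4)*(-2))*3 = (sqrt(-4 - 4)*(-2))*3 = (sqrt(-8)*(-2))*3 = ((2*I*sqrt(2))*(-2))*3 = -4*I*sqrt(2)*3 = -12*I*sqrt(2)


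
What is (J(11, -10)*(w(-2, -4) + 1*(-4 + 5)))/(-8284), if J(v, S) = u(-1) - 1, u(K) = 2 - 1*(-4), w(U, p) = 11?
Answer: -15/2071 ≈ -0.0072429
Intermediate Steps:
u(K) = 6 (u(K) = 2 + 4 = 6)
J(v, S) = 5 (J(v, S) = 6 - 1 = 5)
(J(11, -10)*(w(-2, -4) + 1*(-4 + 5)))/(-8284) = (5*(11 + 1*(-4 + 5)))/(-8284) = (5*(11 + 1*1))*(-1/8284) = (5*(11 + 1))*(-1/8284) = (5*12)*(-1/8284) = 60*(-1/8284) = -15/2071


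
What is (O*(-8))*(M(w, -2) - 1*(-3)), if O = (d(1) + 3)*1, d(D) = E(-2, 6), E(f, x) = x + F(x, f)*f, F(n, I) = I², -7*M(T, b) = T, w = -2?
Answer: -184/7 ≈ -26.286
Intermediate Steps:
M(T, b) = -T/7
E(f, x) = x + f³ (E(f, x) = x + f²*f = x + f³)
d(D) = -2 (d(D) = 6 + (-2)³ = 6 - 8 = -2)
O = 1 (O = (-2 + 3)*1 = 1*1 = 1)
(O*(-8))*(M(w, -2) - 1*(-3)) = (1*(-8))*(-⅐*(-2) - 1*(-3)) = -8*(2/7 + 3) = -8*23/7 = -184/7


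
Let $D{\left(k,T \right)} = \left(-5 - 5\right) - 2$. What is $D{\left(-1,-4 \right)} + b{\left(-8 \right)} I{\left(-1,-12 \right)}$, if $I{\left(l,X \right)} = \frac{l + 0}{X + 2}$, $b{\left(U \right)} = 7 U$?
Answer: $- \frac{88}{5} \approx -17.6$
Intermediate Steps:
$D{\left(k,T \right)} = -12$ ($D{\left(k,T \right)} = -10 - 2 = -12$)
$I{\left(l,X \right)} = \frac{l}{2 + X}$
$D{\left(-1,-4 \right)} + b{\left(-8 \right)} I{\left(-1,-12 \right)} = -12 + 7 \left(-8\right) \left(- \frac{1}{2 - 12}\right) = -12 - 56 \left(- \frac{1}{-10}\right) = -12 - 56 \left(\left(-1\right) \left(- \frac{1}{10}\right)\right) = -12 - \frac{28}{5} = - \frac{88}{5}$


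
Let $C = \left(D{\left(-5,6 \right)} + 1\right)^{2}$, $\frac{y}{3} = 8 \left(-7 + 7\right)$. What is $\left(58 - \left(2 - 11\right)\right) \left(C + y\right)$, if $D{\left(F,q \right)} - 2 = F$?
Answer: $268$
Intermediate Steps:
$y = 0$ ($y = 3 \cdot 8 \left(-7 + 7\right) = 3 \cdot 8 \cdot 0 = 3 \cdot 0 = 0$)
$D{\left(F,q \right)} = 2 + F$
$C = 4$ ($C = \left(\left(2 - 5\right) + 1\right)^{2} = \left(-3 + 1\right)^{2} = \left(-2\right)^{2} = 4$)
$\left(58 - \left(2 - 11\right)\right) \left(C + y\right) = \left(58 - \left(2 - 11\right)\right) \left(4 + 0\right) = \left(58 - -9\right) 4 = \left(58 + 9\right) 4 = 67 \cdot 4 = 268$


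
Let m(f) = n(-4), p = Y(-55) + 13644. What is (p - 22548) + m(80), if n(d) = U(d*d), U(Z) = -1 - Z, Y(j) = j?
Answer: -8976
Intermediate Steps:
p = 13589 (p = -55 + 13644 = 13589)
n(d) = -1 - d² (n(d) = -1 - d*d = -1 - d²)
m(f) = -17 (m(f) = -1 - 1*(-4)² = -1 - 1*16 = -1 - 16 = -17)
(p - 22548) + m(80) = (13589 - 22548) - 17 = -8959 - 17 = -8976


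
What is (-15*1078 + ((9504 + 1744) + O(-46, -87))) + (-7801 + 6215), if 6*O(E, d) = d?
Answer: -13045/2 ≈ -6522.5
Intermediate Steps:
O(E, d) = d/6
(-15*1078 + ((9504 + 1744) + O(-46, -87))) + (-7801 + 6215) = (-15*1078 + ((9504 + 1744) + (⅙)*(-87))) + (-7801 + 6215) = (-16170 + (11248 - 29/2)) - 1586 = (-16170 + 22467/2) - 1586 = -9873/2 - 1586 = -13045/2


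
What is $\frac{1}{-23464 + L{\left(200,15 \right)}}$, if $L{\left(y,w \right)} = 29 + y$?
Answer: $- \frac{1}{23235} \approx -4.3039 \cdot 10^{-5}$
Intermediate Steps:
$\frac{1}{-23464 + L{\left(200,15 \right)}} = \frac{1}{-23464 + \left(29 + 200\right)} = \frac{1}{-23464 + 229} = \frac{1}{-23235} = - \frac{1}{23235}$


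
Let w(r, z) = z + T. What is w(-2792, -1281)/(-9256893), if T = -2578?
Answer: 3859/9256893 ≈ 0.00041688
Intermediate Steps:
w(r, z) = -2578 + z (w(r, z) = z - 2578 = -2578 + z)
w(-2792, -1281)/(-9256893) = (-2578 - 1281)/(-9256893) = -3859*(-1/9256893) = 3859/9256893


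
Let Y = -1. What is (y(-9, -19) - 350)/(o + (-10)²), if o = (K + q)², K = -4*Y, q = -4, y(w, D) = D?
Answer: -369/100 ≈ -3.6900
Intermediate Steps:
K = 4 (K = -4*(-1) = 4)
o = 0 (o = (4 - 4)² = 0² = 0)
(y(-9, -19) - 350)/(o + (-10)²) = (-19 - 350)/(0 + (-10)²) = -369/(0 + 100) = -369/100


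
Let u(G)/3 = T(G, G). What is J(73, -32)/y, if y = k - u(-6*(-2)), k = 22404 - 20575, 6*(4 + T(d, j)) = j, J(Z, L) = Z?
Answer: 73/1835 ≈ 0.039782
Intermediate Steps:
T(d, j) = -4 + j/6
u(G) = -12 + G/2 (u(G) = 3*(-4 + G/6) = -12 + G/2)
k = 1829
y = 1835 (y = 1829 - (-12 + (-6*(-2))/2) = 1829 - (-12 + (1/2)*12) = 1829 - (-12 + 6) = 1829 - 1*(-6) = 1829 + 6 = 1835)
J(73, -32)/y = 73/1835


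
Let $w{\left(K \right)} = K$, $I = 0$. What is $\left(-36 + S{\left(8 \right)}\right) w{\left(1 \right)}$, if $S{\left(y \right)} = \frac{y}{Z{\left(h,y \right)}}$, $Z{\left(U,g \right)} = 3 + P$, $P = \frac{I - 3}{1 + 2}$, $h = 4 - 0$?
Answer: $-32$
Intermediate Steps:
$h = 4$ ($h = 4 + 0 = 4$)
$P = -1$ ($P = \frac{0 - 3}{1 + 2} = - \frac{3}{3} = \left(-3\right) \frac{1}{3} = -1$)
$Z{\left(U,g \right)} = 2$ ($Z{\left(U,g \right)} = 3 - 1 = 2$)
$S{\left(y \right)} = \frac{y}{2}$
$\left(-36 + S{\left(8 \right)}\right) w{\left(1 \right)} = \left(-36 + \frac{1}{2} \cdot 8\right) 1 = \left(-36 + 4\right) 1 = \left(-32\right) 1 = -32$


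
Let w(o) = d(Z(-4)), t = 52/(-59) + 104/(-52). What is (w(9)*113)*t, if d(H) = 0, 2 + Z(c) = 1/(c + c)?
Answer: 0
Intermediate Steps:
Z(c) = -2 + 1/(2*c) (Z(c) = -2 + 1/(c + c) = -2 + 1/(2*c))
t = -170/59 (t = 52*(-1/59) + 104*(-1/52) = -52/59 - 2 = -170/59 ≈ -2.8814)
w(o) = 0
(w(9)*113)*t = (0*113)*(-170/59) = 0*(-170/59) = 0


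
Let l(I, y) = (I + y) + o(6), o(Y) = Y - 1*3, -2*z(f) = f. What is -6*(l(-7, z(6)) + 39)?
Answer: -192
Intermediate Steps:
z(f) = -f/2
o(Y) = -3 + Y (o(Y) = Y - 3 = -3 + Y)
l(I, y) = 3 + I + y (l(I, y) = (I + y) + (-3 + 6) = (I + y) + 3 = 3 + I + y)
-6*(l(-7, z(6)) + 39) = -6*((3 - 7 - ½*6) + 39) = -6*((3 - 7 - 3) + 39) = -6*(-7 + 39) = -6*32 = -192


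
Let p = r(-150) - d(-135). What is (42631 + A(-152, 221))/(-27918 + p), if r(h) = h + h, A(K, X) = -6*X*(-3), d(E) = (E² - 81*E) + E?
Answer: -46609/57243 ≈ -0.81423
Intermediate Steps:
d(E) = E² - 80*E
A(K, X) = 18*X
r(h) = 2*h
p = -29325 (p = 2*(-150) - (-135)*(-80 - 135) = -300 - (-135)*(-215) = -300 - 1*29025 = -300 - 29025 = -29325)
(42631 + A(-152, 221))/(-27918 + p) = (42631 + 18*221)/(-27918 - 29325) = (42631 + 3978)/(-57243) = 46609*(-1/57243) = -46609/57243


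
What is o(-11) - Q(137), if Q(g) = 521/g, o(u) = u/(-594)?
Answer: -27997/7398 ≈ -3.7844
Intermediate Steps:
o(u) = -u/594 (o(u) = u*(-1/594) = -u/594)
o(-11) - Q(137) = -1/594*(-11) - 521/137 = 1/54 - 521/137 = -27997/7398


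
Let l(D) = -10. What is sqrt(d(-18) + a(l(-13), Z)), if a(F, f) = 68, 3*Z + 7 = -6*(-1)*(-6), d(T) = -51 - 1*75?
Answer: I*sqrt(58) ≈ 7.6158*I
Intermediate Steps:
d(T) = -126 (d(T) = -51 - 75 = -126)
Z = -43/3 (Z = -7/3 + (-6*(-1)*(-6))/3 = -7/3 + (6*(-6))/3 = -7/3 + (1/3)*(-36) = -7/3 - 12 = -43/3 ≈ -14.333)
sqrt(d(-18) + a(l(-13), Z)) = sqrt(-126 + 68) = sqrt(-58) = I*sqrt(58)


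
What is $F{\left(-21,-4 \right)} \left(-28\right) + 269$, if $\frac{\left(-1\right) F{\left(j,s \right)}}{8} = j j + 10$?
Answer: $101293$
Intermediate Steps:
$F{\left(j,s \right)} = -80 - 8 j^{2}$ ($F{\left(j,s \right)} = - 8 \left(j j + 10\right) = - 8 \left(j^{2} + 10\right) = - 8 \left(10 + j^{2}\right) = -80 - 8 j^{2}$)
$F{\left(-21,-4 \right)} \left(-28\right) + 269 = \left(-80 - 8 \left(-21\right)^{2}\right) \left(-28\right) + 269 = \left(-80 - 3528\right) \left(-28\right) + 269 = \left(-3608\right) \left(-28\right) + 269 = 101024 + 269 = 101293$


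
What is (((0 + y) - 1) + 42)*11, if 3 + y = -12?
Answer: 286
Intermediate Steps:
y = -15 (y = -3 - 12 = -15)
(((0 + y) - 1) + 42)*11 = (((0 - 15) - 1) + 42)*11 = ((-15 - 1) + 42)*11 = (-16 + 42)*11 = 26*11 = 286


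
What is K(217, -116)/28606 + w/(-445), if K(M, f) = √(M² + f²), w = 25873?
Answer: -25873/445 + √60545/28606 ≈ -58.133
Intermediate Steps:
K(217, -116)/28606 + w/(-445) = √(217² + (-116)²)/28606 + 25873/(-445) = √(47089 + 13456)*(1/28606) + 25873*(-1/445) = √60545*(1/28606) - 25873/445 = √60545/28606 - 25873/445 = -25873/445 + √60545/28606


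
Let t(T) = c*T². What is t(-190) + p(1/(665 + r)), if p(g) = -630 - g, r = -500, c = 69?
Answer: 410894549/165 ≈ 2.4903e+6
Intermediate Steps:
t(T) = 69*T²
t(-190) + p(1/(665 + r)) = 69*(-190)² + (-630 - 1/(665 - 500)) = 69*36100 + (-630 - 1/165) = 2490900 + (-630 - 1*1/165) = 2490900 + (-630 - 1/165) = 2490900 - 103951/165 = 410894549/165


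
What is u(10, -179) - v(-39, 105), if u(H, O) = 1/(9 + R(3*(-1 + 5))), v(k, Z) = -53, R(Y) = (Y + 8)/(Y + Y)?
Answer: 3133/59 ≈ 53.102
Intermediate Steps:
R(Y) = (8 + Y)/(2*Y) (R(Y) = (8 + Y)/((2*Y)) = (8 + Y)*(1/(2*Y)) = (8 + Y)/(2*Y))
u(H, O) = 6/59 (u(H, O) = 1/(9 + (8 + 3*(-1 + 5))/(2*((3*(-1 + 5))))) = 1/(9 + (8 + 3*4)/(2*((3*4)))) = 1/(9 + (½)*(8 + 12)/12) = 1/(9 + (½)*(1/12)*20) = 1/(9 + ⅚) = 1/(59/6) = 6/59)
u(10, -179) - v(-39, 105) = 6/59 - 1*(-53) = 6/59 + 53 = 3133/59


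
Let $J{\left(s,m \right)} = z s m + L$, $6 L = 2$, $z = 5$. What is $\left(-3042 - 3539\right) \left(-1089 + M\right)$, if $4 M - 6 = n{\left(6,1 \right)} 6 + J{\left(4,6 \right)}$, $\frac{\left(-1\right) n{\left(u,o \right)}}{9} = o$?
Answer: $\frac{84572431}{12} \approx 7.0477 \cdot 10^{6}$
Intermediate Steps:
$L = \frac{1}{3}$ ($L = \frac{1}{6} \cdot 2 = \frac{1}{3} \approx 0.33333$)
$n{\left(u,o \right)} = - 9 o$
$J{\left(s,m \right)} = \frac{1}{3} + 5 m s$ ($J{\left(s,m \right)} = 5 s m + \frac{1}{3} = 5 m s + \frac{1}{3} = \frac{1}{3} + 5 m s$)
$M = \frac{217}{12}$ ($M = \frac{3}{2} + \frac{\left(-9\right) 1 \cdot 6 + \left(\frac{1}{3} + 5 \cdot 6 \cdot 4\right)}{4} = \frac{3}{2} + \frac{\left(-9\right) 6 + \left(\frac{1}{3} + 120\right)}{4} = \frac{3}{2} + \frac{-54 + \frac{361}{3}}{4} = \frac{3}{2} + \frac{1}{4} \cdot \frac{199}{3} = \frac{3}{2} + \frac{199}{12} = \frac{217}{12} \approx 18.083$)
$\left(-3042 - 3539\right) \left(-1089 + M\right) = \left(-3042 - 3539\right) \left(-1089 + \frac{217}{12}\right) = \left(-6581\right) \left(- \frac{12851}{12}\right) = \frac{84572431}{12}$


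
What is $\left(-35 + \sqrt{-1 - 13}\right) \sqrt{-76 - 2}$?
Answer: $i \sqrt{78} \left(-35 + i \sqrt{14}\right) \approx -33.045 - 309.11 i$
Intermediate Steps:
$\left(-35 + \sqrt{-1 - 13}\right) \sqrt{-76 - 2} = \left(-35 + \sqrt{-1 - 13}\right) \sqrt{-78} = \left(-35 + \sqrt{-1 - 13}\right) i \sqrt{78} = \left(-35 + \sqrt{-14}\right) i \sqrt{78} = \left(-35 + i \sqrt{14}\right) i \sqrt{78} = i \sqrt{78} \left(-35 + i \sqrt{14}\right)$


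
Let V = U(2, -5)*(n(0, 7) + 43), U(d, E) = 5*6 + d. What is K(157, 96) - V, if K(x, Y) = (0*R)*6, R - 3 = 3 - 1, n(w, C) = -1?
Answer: -1344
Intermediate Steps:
R = 5 (R = 3 + (3 - 1) = 3 + 2 = 5)
K(x, Y) = 0 (K(x, Y) = (0*5)*6 = 0*6 = 0)
U(d, E) = 30 + d
V = 1344 (V = (30 + 2)*(-1 + 43) = 32*42 = 1344)
K(157, 96) - V = 0 - 1*1344 = 0 - 1344 = -1344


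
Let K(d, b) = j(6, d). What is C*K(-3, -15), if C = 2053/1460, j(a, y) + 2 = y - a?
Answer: -22583/1460 ≈ -15.468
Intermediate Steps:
j(a, y) = -2 + y - a (j(a, y) = -2 + (y - a) = -2 + y - a)
K(d, b) = -8 + d (K(d, b) = -2 + d - 1*6 = -2 + d - 6 = -8 + d)
C = 2053/1460 (C = 2053*(1/1460) = 2053/1460 ≈ 1.4062)
C*K(-3, -15) = 2053*(-8 - 3)/1460 = (2053/1460)*(-11) = -22583/1460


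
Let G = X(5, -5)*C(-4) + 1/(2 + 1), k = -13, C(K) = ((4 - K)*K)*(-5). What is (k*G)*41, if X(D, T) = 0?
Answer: -533/3 ≈ -177.67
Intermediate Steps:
C(K) = -5*K*(4 - K) (C(K) = (K*(4 - K))*(-5) = -5*K*(4 - K))
G = ⅓ (G = 0*(5*(-4)*(-4 - 4)) + 1/(2 + 1) = 0*(5*(-4)*(-8)) + 1/3 = 0*160 + ⅓ = 0 + ⅓ = ⅓ ≈ 0.33333)
(k*G)*41 = -13*⅓*41 = -13/3*41 = -533/3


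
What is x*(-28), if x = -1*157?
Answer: 4396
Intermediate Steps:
x = -157
x*(-28) = -157*(-28) = 4396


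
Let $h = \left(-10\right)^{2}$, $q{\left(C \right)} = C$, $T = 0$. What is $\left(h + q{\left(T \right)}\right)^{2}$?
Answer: $10000$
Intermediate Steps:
$h = 100$
$\left(h + q{\left(T \right)}\right)^{2} = \left(100 + 0\right)^{2} = 100^{2} = 10000$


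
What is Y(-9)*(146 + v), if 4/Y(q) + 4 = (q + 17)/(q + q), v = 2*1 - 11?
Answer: -1233/10 ≈ -123.30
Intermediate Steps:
v = -9 (v = 2 - 11 = -9)
Y(q) = 4/(-4 + (17 + q)/(2*q)) (Y(q) = 4/(-4 + (q + 17)/(q + q)) = 4/(-4 + (17 + q)/((2*q))) = 4/(-4 + (17 + q)*(1/(2*q))) = 4/(-4 + (17 + q)/(2*q)))
Y(-9)*(146 + v) = (-8*(-9)/(-17 + 7*(-9)))*(146 - 9) = -8*(-9)/(-17 - 63)*137 = -8*(-9)/(-80)*137 = -8*(-9)*(-1/80)*137 = -9/10*137 = -1233/10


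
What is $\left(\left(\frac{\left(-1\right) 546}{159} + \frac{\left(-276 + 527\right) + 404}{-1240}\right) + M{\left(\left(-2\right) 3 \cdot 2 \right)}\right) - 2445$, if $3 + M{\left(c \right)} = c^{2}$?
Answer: $- \frac{30335855}{13144} \approx -2308.0$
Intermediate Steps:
$M{\left(c \right)} = -3 + c^{2}$
$\left(\left(\frac{\left(-1\right) 546}{159} + \frac{\left(-276 + 527\right) + 404}{-1240}\right) + M{\left(\left(-2\right) 3 \cdot 2 \right)}\right) - 2445 = \left(\left(\frac{\left(-1\right) 546}{159} + \frac{\left(-276 + 527\right) + 404}{-1240}\right) - \left(3 - \left(\left(-2\right) 3 \cdot 2\right)^{2}\right)\right) - 2445 = \left(\left(\left(-546\right) \frac{1}{159} + \left(251 + 404\right) \left(- \frac{1}{1240}\right)\right) - \left(3 - \left(\left(-6\right) 2\right)^{2}\right)\right) - 2445 = \left(\left(- \frac{182}{53} + 655 \left(- \frac{1}{1240}\right)\right) - \left(3 - \left(-12\right)^{2}\right)\right) - 2445 = \left(\left(- \frac{182}{53} - \frac{131}{248}\right) + \left(-3 + 144\right)\right) - 2445 = \left(- \frac{52079}{13144} + 141\right) - 2445 = \frac{1801225}{13144} - 2445 = - \frac{30335855}{13144}$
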